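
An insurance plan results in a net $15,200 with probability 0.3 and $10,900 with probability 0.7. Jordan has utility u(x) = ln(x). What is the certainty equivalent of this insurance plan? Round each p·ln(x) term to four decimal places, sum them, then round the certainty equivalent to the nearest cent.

E[u] = 0.3·ln(15200) + 0.7·ln(10900) = 2.8887 + 6.5076 = 9.3963
CE = e^9.3963 ≈ 12043.74

$12,043.74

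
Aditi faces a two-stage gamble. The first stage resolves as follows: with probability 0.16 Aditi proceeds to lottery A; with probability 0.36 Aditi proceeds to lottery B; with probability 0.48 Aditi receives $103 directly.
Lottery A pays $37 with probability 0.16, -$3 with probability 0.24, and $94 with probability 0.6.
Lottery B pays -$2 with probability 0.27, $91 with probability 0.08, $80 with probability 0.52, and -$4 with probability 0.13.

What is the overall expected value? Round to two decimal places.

$76.51

EV(A) = 0.16 × 37 + 0.24 × (-3) + 0.6 × 94 = 5.92 − 0.72 + 56.4 = 61.6
EV(B) = 0.27 × (-2) + 0.08 × 91 + 0.52 × 80 + 0.13 × (-4) = -0.54 + 7.28 + 41.6 − 0.52 = 47.82
Branch C: 103 (certain)
Overall = 0.16 × 61.6 + 0.36 × 47.82 + 0.48 × 103 = 9.856 + 17.2152 + 49.44 = 76.5112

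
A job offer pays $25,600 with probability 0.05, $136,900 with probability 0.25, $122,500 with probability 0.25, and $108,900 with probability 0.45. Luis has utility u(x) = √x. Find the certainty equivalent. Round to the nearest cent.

$113,232.25

E[u] = 0.05·√25600 + 0.25·√136900 + 0.25·√122500 + 0.45·√108900 = 0.05·160 + 0.25·370 + 0.25·350 + 0.45·330 = 336.5
CE = (336.5)² = 113232.25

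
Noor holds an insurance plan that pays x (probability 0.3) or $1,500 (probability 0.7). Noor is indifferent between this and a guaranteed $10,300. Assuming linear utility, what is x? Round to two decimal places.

0.3·x + 0.7·1500 = 10300
0.3·x = 10300 − 1050 = 9250
x = 9250 / 0.3 = 30833.3333

x = $30,833.33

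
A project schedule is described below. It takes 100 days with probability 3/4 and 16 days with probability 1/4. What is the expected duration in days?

EV = 3/4 × 100 + 1/4 × 16 = 75 + 4 = 79

79 days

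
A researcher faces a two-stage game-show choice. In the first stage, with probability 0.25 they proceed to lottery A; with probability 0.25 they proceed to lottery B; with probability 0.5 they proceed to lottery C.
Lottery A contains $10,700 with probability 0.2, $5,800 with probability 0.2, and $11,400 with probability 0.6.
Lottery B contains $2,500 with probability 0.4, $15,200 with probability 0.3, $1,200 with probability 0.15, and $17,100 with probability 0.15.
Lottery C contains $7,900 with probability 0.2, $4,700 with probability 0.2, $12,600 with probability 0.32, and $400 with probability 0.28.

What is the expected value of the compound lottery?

EV(A) = 0.2 × 10700 + 0.2 × 5800 + 0.6 × 11400 = 2140 + 1160 + 6840 = 10140
EV(B) = 0.4 × 2500 + 0.3 × 15200 + 0.15 × 1200 + 0.15 × 17100 = 1000 + 4560 + 180 + 2565 = 8305
EV(C) = 0.2 × 7900 + 0.2 × 4700 + 0.32 × 12600 + 0.28 × 400 = 1580 + 940 + 4032 + 112 = 6664
Overall = 0.25 × 10140 + 0.25 × 8305 + 0.5 × 6664 = 2535 + 2076.25 + 3332 = 7943.25

$7,943.25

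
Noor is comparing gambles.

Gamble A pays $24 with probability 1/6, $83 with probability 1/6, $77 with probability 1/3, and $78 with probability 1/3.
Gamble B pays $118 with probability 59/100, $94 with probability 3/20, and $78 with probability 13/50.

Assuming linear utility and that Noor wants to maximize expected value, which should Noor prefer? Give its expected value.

Gamble B ($104)

Gamble A = 1/6 × 24 + 1/6 × 83 + 1/3 × 77 + 1/3 × 78 = 4 + 13.8333 + 25.6667 + 26 = 69.5
Gamble B = 59/100 × 118 + 3/20 × 94 + 13/50 × 78 = 69.62 + 14.1 + 20.28 = 104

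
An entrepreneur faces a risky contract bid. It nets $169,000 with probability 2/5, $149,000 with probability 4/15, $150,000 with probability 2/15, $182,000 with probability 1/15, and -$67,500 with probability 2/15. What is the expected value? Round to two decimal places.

EV = 2/5 × 169000 + 4/15 × 149000 + 2/15 × 150000 + 1/15 × 182000 + 2/15 × (-67500) = 67600 + 39733.3333 + 20000 + 12133.3333 − 9000 = 130466.6667

$130,466.67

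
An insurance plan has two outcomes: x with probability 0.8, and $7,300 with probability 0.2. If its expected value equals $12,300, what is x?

x = $13,550

0.8·x + 0.2·7300 = 12300
0.8·x = 12300 − 1460 = 10840
x = 10840 / 0.8 = 13550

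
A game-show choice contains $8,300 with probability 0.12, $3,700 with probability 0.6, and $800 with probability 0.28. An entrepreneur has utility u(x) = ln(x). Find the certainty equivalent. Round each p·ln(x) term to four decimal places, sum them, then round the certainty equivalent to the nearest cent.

$2,655.27

E[u] = 0.12·ln(8300) + 0.6·ln(3700) + 0.28·ln(800) = 1.0829 + 4.9297 + 1.8717 = 7.8843
CE = e^7.8843 ≈ 2655.27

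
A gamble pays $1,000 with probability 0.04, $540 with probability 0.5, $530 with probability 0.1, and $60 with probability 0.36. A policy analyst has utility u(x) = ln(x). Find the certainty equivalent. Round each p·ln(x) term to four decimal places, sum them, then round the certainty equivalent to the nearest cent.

$250.49

E[u] = 0.04·ln(1000) + 0.5·ln(540) + 0.1·ln(530) + 0.36·ln(60) = 0.2763 + 3.1458 + 0.6273 + 1.4740 = 5.5234
CE = e^5.5234 ≈ 250.49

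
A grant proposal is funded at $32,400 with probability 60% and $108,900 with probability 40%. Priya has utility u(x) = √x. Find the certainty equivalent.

$57,600

E[u] = 0.6·√32400 + 0.4·√108900 = 0.6·180 + 0.4·330 = 240
CE = (240)² = 57600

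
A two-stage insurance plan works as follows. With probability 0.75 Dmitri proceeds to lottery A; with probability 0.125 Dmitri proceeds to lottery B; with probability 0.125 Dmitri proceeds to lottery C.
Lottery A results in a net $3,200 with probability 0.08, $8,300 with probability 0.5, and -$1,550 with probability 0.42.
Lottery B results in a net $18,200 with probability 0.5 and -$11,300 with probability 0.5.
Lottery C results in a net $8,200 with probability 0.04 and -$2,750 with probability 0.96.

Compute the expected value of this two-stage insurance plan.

EV(A) = 0.08 × 3200 + 0.5 × 8300 + 0.42 × (-1550) = 256 + 4150 − 651 = 3755
EV(B) = 0.5 × 18200 + 0.5 × (-11300) = 9100 − 5650 = 3450
EV(C) = 0.04 × 8200 + 0.96 × (-2750) = 328 − 2640 = -2312
Overall = 0.75 × 3755 + 0.125 × 3450 + 0.125 × (-2312) = 2816.25 + 431.25 − 289 = 2958.5

$2,958.50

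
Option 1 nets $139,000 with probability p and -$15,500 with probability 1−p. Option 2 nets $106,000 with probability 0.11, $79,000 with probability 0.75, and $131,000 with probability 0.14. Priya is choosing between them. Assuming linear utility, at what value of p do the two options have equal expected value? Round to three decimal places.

p = 0.678

EV(Option 2) = 0.11 × 106000 + 0.75 × 79000 + 0.14 × 131000 = 11660 + 59250 + 18340 = 89250
p·139000 + (1−p)·(-15500) = 89250
154500p − 15500 = 89250
p = (89250 + 15500) / 154500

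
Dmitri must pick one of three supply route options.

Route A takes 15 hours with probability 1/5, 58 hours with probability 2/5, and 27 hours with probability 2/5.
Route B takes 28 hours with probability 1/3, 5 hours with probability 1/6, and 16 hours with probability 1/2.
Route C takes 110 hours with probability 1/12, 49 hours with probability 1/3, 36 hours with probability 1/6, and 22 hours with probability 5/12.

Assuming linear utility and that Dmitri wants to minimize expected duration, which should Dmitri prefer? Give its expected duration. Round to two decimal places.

Route A = 1/5 × 15 + 2/5 × 58 + 2/5 × 27 = 3 + 23.2 + 10.8 = 37
Route B = 1/3 × 28 + 1/6 × 5 + 1/2 × 16 = 9.3333 + 0.8333 + 8 = 18.1667
Route C = 1/12 × 110 + 1/3 × 49 + 1/6 × 36 + 5/12 × 22 = 9.1667 + 16.3333 + 6 + 9.1667 = 40.6667

Route B (18.17 hours)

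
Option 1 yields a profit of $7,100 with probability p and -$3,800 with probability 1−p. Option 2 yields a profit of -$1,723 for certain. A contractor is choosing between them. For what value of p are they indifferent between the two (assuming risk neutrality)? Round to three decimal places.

p·7100 + (1−p)·(-3800) = -1723
10900p − 3800 = -1723
p = (-1723 + 3800) / 10900

p = 0.191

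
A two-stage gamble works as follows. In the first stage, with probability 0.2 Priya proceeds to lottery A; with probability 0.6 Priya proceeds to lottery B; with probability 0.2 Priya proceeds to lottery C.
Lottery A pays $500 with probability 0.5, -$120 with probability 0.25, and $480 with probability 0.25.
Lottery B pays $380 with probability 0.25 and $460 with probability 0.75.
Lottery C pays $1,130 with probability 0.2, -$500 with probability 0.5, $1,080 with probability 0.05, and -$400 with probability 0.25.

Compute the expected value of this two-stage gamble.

$318

EV(A) = 0.5 × 500 + 0.25 × (-120) + 0.25 × 480 = 250 − 30 + 120 = 340
EV(B) = 0.25 × 380 + 0.75 × 460 = 95 + 345 = 440
EV(C) = 0.2 × 1130 + 0.5 × (-500) + 0.05 × 1080 + 0.25 × (-400) = 226 − 250 + 54 − 100 = -70
Overall = 0.2 × 340 + 0.6 × 440 + 0.2 × (-70) = 68 + 264 − 14 = 318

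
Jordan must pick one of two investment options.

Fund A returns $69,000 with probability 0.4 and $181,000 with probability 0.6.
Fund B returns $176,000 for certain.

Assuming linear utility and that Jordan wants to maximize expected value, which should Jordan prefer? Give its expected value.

Fund A = 0.4 × 69000 + 0.6 × 181000 = 27600 + 108600 = 136200
Fund B: 176000 (certain)

Fund B ($176,000)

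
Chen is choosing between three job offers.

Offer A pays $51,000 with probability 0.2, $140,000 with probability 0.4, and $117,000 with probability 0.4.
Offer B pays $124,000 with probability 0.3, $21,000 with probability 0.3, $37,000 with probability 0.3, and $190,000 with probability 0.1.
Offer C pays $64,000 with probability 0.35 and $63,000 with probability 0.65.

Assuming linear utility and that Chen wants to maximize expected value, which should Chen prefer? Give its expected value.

Offer A = 0.2 × 51000 + 0.4 × 140000 + 0.4 × 117000 = 10200 + 56000 + 46800 = 113000
Offer B = 0.3 × 124000 + 0.3 × 21000 + 0.3 × 37000 + 0.1 × 190000 = 37200 + 6300 + 11100 + 19000 = 73600
Offer C = 0.35 × 64000 + 0.65 × 63000 = 22400 + 40950 = 63350

Offer A ($113,000)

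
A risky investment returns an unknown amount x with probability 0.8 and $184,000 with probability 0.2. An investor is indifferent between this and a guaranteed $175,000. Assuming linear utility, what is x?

x = $172,750

0.8·x + 0.2·184000 = 175000
0.8·x = 175000 − 36800 = 138200
x = 138200 / 0.8 = 172750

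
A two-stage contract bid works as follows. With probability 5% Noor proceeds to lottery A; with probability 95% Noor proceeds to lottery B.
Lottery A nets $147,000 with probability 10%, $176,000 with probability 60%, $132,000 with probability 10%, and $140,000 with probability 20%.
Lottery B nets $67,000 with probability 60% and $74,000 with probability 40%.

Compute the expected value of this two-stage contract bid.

EV(A) = 0.1 × 147000 + 0.6 × 176000 + 0.1 × 132000 + 0.2 × 140000 = 14700 + 105600 + 13200 + 28000 = 161500
EV(B) = 0.6 × 67000 + 0.4 × 74000 = 40200 + 29600 = 69800
Overall = 0.05 × 161500 + 0.95 × 69800 = 8075 + 66310 = 74385

$74,385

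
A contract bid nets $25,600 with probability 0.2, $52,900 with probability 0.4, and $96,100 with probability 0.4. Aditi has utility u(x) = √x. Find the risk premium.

$3,216

E[u] = 0.2·√25600 + 0.4·√52900 + 0.4·√96100 = 0.2·160 + 0.4·230 + 0.4·310 = 248
CE = (248)² = 61504
Risk premium = EV − CE = 64720 − 61504 = 3216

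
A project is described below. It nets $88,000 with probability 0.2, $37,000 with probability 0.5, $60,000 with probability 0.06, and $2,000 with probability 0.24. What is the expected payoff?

EV = 0.2 × 88000 + 0.5 × 37000 + 0.06 × 60000 + 0.24 × 2000 = 17600 + 18500 + 3600 + 480 = 40180

$40,180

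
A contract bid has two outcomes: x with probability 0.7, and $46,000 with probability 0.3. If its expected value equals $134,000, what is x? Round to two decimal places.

0.7·x + 0.3·46000 = 134000
0.7·x = 134000 − 13800 = 120200
x = 120200 / 0.7 = 171714.2857

x = $171,714.29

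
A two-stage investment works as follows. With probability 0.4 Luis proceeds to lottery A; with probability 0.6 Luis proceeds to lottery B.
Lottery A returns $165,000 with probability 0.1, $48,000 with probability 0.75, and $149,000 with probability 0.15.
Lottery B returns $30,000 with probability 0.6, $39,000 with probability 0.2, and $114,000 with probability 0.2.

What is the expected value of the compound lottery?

$59,100

EV(A) = 0.1 × 165000 + 0.75 × 48000 + 0.15 × 149000 = 16500 + 36000 + 22350 = 74850
EV(B) = 0.6 × 30000 + 0.2 × 39000 + 0.2 × 114000 = 18000 + 7800 + 22800 = 48600
Overall = 0.4 × 74850 + 0.6 × 48600 = 29940 + 29160 = 59100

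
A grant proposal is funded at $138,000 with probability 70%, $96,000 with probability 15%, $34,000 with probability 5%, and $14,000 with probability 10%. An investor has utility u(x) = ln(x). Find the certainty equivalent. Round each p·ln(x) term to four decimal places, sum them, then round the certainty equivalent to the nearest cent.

E[u] = 0.7·ln(138000) + 0.15·ln(96000) + 0.05·ln(34000) + 0.1·ln(14000) = 8.2845 + 1.7208 + 0.5217 + 0.9547 = 11.4817
CE = e^11.4817 ≈ 96925.70

$96,925.70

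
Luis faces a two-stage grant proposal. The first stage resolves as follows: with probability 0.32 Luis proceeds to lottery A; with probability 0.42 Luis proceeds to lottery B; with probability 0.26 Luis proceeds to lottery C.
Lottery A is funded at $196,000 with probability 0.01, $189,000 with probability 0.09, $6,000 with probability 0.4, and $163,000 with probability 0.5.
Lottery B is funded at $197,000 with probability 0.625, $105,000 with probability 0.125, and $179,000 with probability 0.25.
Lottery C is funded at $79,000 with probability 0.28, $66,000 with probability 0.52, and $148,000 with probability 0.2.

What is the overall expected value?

EV(A) = 0.01 × 196000 + 0.09 × 189000 + 0.4 × 6000 + 0.5 × 163000 = 1960 + 17010 + 2400 + 81500 = 102870
EV(B) = 0.625 × 197000 + 0.125 × 105000 + 0.25 × 179000 = 123125 + 13125 + 44750 = 181000
EV(C) = 0.28 × 79000 + 0.52 × 66000 + 0.2 × 148000 = 22120 + 34320 + 29600 = 86040
Overall = 0.32 × 102870 + 0.42 × 181000 + 0.26 × 86040 = 32918.4 + 76020 + 22370.4 = 131308.8

$131,308.80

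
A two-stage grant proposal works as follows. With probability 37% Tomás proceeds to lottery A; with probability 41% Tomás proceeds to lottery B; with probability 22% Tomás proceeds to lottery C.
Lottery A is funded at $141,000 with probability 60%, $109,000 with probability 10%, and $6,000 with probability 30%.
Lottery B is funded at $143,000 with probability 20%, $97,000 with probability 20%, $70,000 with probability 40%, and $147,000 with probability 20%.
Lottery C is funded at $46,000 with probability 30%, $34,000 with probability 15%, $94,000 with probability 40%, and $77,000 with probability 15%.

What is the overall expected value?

EV(A) = 0.6 × 141000 + 0.1 × 109000 + 0.3 × 6000 = 84600 + 10900 + 1800 = 97300
EV(B) = 0.2 × 143000 + 0.2 × 97000 + 0.4 × 70000 + 0.2 × 147000 = 28600 + 19400 + 28000 + 29400 = 105400
EV(C) = 0.3 × 46000 + 0.15 × 34000 + 0.4 × 94000 + 0.15 × 77000 = 13800 + 5100 + 37600 + 11550 = 68050
Overall = 0.37 × 97300 + 0.41 × 105400 + 0.22 × 68050 = 36001 + 43214 + 14971 = 94186

$94,186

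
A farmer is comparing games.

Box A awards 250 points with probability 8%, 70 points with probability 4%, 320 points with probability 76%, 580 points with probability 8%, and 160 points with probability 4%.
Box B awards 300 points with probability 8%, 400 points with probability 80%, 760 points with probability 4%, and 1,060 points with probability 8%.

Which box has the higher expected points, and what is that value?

Box A = 0.08 × 250 + 0.04 × 70 + 0.76 × 320 + 0.08 × 580 + 0.04 × 160 = 20 + 2.8 + 243.2 + 46.4 + 6.4 = 318.8
Box B = 0.08 × 300 + 0.8 × 400 + 0.04 × 760 + 0.08 × 1060 = 24 + 320 + 30.4 + 84.8 = 459.2

Box B (459.2 points)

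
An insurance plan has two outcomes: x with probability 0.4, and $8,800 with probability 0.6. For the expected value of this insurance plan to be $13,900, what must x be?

0.4·x + 0.6·8800 = 13900
0.4·x = 13900 − 5280 = 8620
x = 8620 / 0.4 = 21550

x = $21,550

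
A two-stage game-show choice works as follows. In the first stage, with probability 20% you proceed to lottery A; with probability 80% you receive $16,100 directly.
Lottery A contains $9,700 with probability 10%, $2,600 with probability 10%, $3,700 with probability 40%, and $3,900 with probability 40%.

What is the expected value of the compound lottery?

EV(A) = 0.1 × 9700 + 0.1 × 2600 + 0.4 × 3700 + 0.4 × 3900 = 970 + 260 + 1480 + 1560 = 4270
Branch B: 16100 (certain)
Overall = 0.2 × 4270 + 0.8 × 16100 = 854 + 12880 = 13734

$13,734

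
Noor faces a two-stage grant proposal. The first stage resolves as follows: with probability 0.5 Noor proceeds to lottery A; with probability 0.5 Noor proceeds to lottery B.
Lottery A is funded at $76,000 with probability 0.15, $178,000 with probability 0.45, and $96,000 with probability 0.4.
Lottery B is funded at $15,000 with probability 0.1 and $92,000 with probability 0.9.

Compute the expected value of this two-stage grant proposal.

$107,100

EV(A) = 0.15 × 76000 + 0.45 × 178000 + 0.4 × 96000 = 11400 + 80100 + 38400 = 129900
EV(B) = 0.1 × 15000 + 0.9 × 92000 = 1500 + 82800 = 84300
Overall = 0.5 × 129900 + 0.5 × 84300 = 64950 + 42150 = 107100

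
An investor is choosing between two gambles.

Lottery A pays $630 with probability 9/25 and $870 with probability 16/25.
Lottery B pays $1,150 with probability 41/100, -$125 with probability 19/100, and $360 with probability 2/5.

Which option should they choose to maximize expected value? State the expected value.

Lottery A ($783.60)

Lottery A = 9/25 × 630 + 16/25 × 870 = 226.8 + 556.8 = 783.6
Lottery B = 41/100 × 1150 + 19/100 × (-125) + 2/5 × 360 = 471.5 − 23.75 + 144 = 591.75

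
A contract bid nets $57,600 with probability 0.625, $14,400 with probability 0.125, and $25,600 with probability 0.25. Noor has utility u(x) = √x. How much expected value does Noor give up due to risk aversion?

E[u] = 0.625·√57600 + 0.125·√14400 + 0.25·√25600 = 0.625·240 + 0.125·120 + 0.25·160 = 205
CE = (205)² = 42025
Risk premium = EV − CE = 44200 − 42025 = 2175

$2,175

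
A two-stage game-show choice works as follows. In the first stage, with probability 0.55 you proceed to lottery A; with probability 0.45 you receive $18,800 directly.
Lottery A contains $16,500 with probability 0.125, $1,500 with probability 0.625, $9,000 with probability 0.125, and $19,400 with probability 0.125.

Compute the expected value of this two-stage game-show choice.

$12,062.50

EV(A) = 0.125 × 16500 + 0.625 × 1500 + 0.125 × 9000 + 0.125 × 19400 = 2062.5 + 937.5 + 1125 + 2425 = 6550
Branch B: 18800 (certain)
Overall = 0.55 × 6550 + 0.45 × 18800 = 3602.5 + 8460 = 12062.5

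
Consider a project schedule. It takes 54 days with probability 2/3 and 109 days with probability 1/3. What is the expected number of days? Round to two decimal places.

EV = 2/3 × 54 + 1/3 × 109 = 36 + 36.3333 = 72.3333

72.33 days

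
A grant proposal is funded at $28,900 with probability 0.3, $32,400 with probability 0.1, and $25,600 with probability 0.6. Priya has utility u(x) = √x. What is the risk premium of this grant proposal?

$45

E[u] = 0.3·√28900 + 0.1·√32400 + 0.6·√25600 = 0.3·170 + 0.1·180 + 0.6·160 = 165
CE = (165)² = 27225
Risk premium = EV − CE = 27270 − 27225 = 45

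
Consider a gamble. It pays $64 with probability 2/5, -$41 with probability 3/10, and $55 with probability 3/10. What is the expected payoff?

EV = 2/5 × 64 + 3/10 × (-41) + 3/10 × 55 = 25.6 − 12.3 + 16.5 = 29.8

$29.80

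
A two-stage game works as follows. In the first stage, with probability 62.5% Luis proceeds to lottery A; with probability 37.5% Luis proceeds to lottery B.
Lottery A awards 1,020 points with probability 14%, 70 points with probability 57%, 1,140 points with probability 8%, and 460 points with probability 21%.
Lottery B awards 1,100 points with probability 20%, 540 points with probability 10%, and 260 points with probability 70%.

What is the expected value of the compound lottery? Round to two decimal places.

402.56 points

EV(A) = 0.14 × 1020 + 0.57 × 70 + 0.08 × 1140 + 0.21 × 460 = 142.8 + 39.9 + 91.2 + 96.6 = 370.5
EV(B) = 0.2 × 1100 + 0.1 × 540 + 0.7 × 260 = 220 + 54 + 182 = 456
Overall = 0.625 × 370.5 + 0.375 × 456 = 231.5625 + 171 = 402.5625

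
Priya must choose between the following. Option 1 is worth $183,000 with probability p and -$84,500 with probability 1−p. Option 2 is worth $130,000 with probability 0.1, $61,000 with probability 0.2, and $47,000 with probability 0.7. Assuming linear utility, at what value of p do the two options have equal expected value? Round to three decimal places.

EV(Option 2) = 0.1 × 130000 + 0.2 × 61000 + 0.7 × 47000 = 13000 + 12200 + 32900 = 58100
p·183000 + (1−p)·(-84500) = 58100
267500p − 84500 = 58100
p = (58100 + 84500) / 267500

p = 0.533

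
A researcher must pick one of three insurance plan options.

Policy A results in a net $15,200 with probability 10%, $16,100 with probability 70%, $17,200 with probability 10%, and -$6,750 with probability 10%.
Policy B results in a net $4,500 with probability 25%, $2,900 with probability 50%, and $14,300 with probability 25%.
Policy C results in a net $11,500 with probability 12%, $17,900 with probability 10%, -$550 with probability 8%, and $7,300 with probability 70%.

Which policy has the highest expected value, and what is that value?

Policy A = 0.1 × 15200 + 0.7 × 16100 + 0.1 × 17200 + 0.1 × (-6750) = 1520 + 11270 + 1720 − 675 = 13835
Policy B = 0.25 × 4500 + 0.5 × 2900 + 0.25 × 14300 = 1125 + 1450 + 3575 = 6150
Policy C = 0.12 × 11500 + 0.1 × 17900 + 0.08 × (-550) + 0.7 × 7300 = 1380 + 1790 − 44 + 5110 = 8236

Policy A ($13,835)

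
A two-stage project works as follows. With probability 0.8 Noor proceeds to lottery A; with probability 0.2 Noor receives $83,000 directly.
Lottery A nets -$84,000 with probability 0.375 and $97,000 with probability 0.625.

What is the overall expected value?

EV(A) = 0.375 × (-84000) + 0.625 × 97000 = -31500 + 60625 = 29125
Branch B: 83000 (certain)
Overall = 0.8 × 29125 + 0.2 × 83000 = 23300 + 16600 = 39900

$39,900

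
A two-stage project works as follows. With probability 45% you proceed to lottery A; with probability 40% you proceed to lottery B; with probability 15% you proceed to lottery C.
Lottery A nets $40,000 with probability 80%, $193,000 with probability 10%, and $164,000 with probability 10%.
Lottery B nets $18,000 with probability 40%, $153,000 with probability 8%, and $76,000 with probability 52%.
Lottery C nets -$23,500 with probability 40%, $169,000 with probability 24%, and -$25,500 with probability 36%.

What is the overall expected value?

$57,346

EV(A) = 0.8 × 40000 + 0.1 × 193000 + 0.1 × 164000 = 32000 + 19300 + 16400 = 67700
EV(B) = 0.4 × 18000 + 0.08 × 153000 + 0.52 × 76000 = 7200 + 12240 + 39520 = 58960
EV(C) = 0.4 × (-23500) + 0.24 × 169000 + 0.36 × (-25500) = -9400 + 40560 − 9180 = 21980
Overall = 0.45 × 67700 + 0.4 × 58960 + 0.15 × 21980 = 30465 + 23584 + 3297 = 57346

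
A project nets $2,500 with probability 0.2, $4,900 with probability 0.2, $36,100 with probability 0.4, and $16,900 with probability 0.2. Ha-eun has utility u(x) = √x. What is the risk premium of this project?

$3,424

E[u] = 0.2·√2500 + 0.2·√4900 + 0.4·√36100 + 0.2·√16900 = 0.2·50 + 0.2·70 + 0.4·190 + 0.2·130 = 126
CE = (126)² = 15876
Risk premium = EV − CE = 19300 − 15876 = 3424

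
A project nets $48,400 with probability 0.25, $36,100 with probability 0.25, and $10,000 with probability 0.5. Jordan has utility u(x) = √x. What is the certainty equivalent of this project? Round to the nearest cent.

$23,256.25

E[u] = 0.25·√48400 + 0.25·√36100 + 0.5·√10000 = 0.25·220 + 0.25·190 + 0.5·100 = 152.5
CE = (152.5)² = 23256.25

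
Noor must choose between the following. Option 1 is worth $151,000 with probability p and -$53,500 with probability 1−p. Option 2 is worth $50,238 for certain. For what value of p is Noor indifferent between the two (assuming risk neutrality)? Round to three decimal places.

p = 0.507

p·151000 + (1−p)·(-53500) = 50238
204500p − 53500 = 50238
p = (50238 + 53500) / 204500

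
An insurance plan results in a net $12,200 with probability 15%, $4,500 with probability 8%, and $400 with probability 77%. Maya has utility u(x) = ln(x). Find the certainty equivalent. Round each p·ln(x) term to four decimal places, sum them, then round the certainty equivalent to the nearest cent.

$810.54

E[u] = 0.15·ln(12200) + 0.08·ln(4500) + 0.77·ln(400) = 1.4114 + 0.6729 + 4.6134 = 6.6977
CE = e^6.6977 ≈ 810.54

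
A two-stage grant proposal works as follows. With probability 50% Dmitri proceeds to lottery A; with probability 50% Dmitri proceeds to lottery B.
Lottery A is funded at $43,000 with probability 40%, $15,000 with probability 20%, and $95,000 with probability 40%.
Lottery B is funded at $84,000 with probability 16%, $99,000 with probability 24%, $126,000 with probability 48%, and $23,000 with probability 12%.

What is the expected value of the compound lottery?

EV(A) = 0.4 × 43000 + 0.2 × 15000 + 0.4 × 95000 = 17200 + 3000 + 38000 = 58200
EV(B) = 0.16 × 84000 + 0.24 × 99000 + 0.48 × 126000 + 0.12 × 23000 = 13440 + 23760 + 60480 + 2760 = 100440
Overall = 0.5 × 58200 + 0.5 × 100440 = 29100 + 50220 = 79320

$79,320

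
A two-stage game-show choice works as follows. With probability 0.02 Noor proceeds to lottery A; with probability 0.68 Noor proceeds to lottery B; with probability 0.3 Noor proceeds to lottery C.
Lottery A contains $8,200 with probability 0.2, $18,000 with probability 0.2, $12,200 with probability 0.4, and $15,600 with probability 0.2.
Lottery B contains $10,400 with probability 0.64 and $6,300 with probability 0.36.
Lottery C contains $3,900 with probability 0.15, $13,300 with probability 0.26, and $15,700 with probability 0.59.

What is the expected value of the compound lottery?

EV(A) = 0.2 × 8200 + 0.2 × 18000 + 0.4 × 12200 + 0.2 × 15600 = 1640 + 3600 + 4880 + 3120 = 13240
EV(B) = 0.64 × 10400 + 0.36 × 6300 = 6656 + 2268 = 8924
EV(C) = 0.15 × 3900 + 0.26 × 13300 + 0.59 × 15700 = 585 + 3458 + 9263 = 13306
Overall = 0.02 × 13240 + 0.68 × 8924 + 0.3 × 13306 = 264.8 + 6068.32 + 3991.8 = 10324.92

$10,324.92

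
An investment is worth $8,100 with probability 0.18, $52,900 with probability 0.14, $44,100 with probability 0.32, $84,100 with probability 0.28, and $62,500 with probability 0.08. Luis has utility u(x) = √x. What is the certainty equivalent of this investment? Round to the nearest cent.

$47,002.24

E[u] = 0.18·√8100 + 0.14·√52900 + 0.32·√44100 + 0.28·√84100 + 0.08·√62500 = 0.18·90 + 0.14·230 + 0.32·210 + 0.28·290 + 0.08·250 = 216.8
CE = (216.8)² = 47002.24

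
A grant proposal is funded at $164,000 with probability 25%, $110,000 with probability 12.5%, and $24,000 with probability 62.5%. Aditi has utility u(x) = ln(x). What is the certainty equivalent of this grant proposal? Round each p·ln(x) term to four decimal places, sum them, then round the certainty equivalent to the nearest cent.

$46,934.11

E[u] = 0.25·ln(164000) + 0.125·ln(110000) + 0.625·ln(24000) = 3.0019 + 1.4510 + 6.3036 = 10.7565
CE = e^10.7565 ≈ 46934.11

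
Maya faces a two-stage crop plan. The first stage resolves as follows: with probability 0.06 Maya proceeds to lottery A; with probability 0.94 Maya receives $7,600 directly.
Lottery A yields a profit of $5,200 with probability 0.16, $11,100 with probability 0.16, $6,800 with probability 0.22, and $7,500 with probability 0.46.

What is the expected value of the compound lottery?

$7,597.24

EV(A) = 0.16 × 5200 + 0.16 × 11100 + 0.22 × 6800 + 0.46 × 7500 = 832 + 1776 + 1496 + 3450 = 7554
Branch B: 7600 (certain)
Overall = 0.06 × 7554 + 0.94 × 7600 = 453.24 + 7144 = 7597.24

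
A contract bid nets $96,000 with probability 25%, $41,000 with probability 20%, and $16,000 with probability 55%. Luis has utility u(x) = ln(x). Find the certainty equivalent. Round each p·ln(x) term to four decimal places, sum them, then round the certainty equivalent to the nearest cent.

E[u] = 0.25·ln(96000) + 0.2·ln(41000) + 0.55·ln(16000) = 2.8680 + 2.1243 + 5.3242 = 10.3165
CE = e^10.3165 ≈ 30227.28

$30,227.28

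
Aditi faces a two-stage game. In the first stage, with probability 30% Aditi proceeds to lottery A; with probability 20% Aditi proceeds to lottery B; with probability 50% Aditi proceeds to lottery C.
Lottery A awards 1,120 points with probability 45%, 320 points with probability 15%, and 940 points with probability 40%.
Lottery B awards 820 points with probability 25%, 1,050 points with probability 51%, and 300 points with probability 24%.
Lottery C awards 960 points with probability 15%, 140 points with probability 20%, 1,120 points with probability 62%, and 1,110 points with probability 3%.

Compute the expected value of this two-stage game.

890.75 points

EV(A) = 0.45 × 1120 + 0.15 × 320 + 0.4 × 940 = 504 + 48 + 376 = 928
EV(B) = 0.25 × 820 + 0.51 × 1050 + 0.24 × 300 = 205 + 535.5 + 72 = 812.5
EV(C) = 0.15 × 960 + 0.2 × 140 + 0.62 × 1120 + 0.03 × 1110 = 144 + 28 + 694.4 + 33.3 = 899.7
Overall = 0.3 × 928 + 0.2 × 812.5 + 0.5 × 899.7 = 278.4 + 162.5 + 449.85 = 890.75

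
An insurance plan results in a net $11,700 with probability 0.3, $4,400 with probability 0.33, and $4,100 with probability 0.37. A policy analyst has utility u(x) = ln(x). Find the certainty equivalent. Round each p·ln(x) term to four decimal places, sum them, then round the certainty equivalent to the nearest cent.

$5,747.96

E[u] = 0.3·ln(11700) + 0.33·ln(4400) + 0.37·ln(4100) = 2.8102 + 2.7685 + 3.0779 = 8.6566
CE = e^8.6566 ≈ 5747.96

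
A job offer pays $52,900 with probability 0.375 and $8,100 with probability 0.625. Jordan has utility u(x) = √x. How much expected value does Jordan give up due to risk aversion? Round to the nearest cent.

$4,593.75

E[u] = 0.375·√52900 + 0.625·√8100 = 0.375·230 + 0.625·90 = 142.5
CE = (142.5)² = 20306.25
Risk premium = EV − CE = 24900 − 20306.25 = 4593.75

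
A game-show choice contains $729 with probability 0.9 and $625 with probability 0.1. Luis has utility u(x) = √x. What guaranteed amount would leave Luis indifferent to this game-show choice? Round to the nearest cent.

$718.24

E[u] = 0.9·√729 + 0.1·√625 = 0.9·27 + 0.1·25 = 26.8
CE = (26.8)² = 718.24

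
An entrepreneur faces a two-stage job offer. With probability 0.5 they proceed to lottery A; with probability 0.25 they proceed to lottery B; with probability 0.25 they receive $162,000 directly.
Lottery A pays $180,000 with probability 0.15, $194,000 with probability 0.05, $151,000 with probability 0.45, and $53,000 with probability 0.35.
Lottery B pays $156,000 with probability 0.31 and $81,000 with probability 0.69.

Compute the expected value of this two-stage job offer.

EV(A) = 0.15 × 180000 + 0.05 × 194000 + 0.45 × 151000 + 0.35 × 53000 = 27000 + 9700 + 67950 + 18550 = 123200
EV(B) = 0.31 × 156000 + 0.69 × 81000 = 48360 + 55890 = 104250
Branch C: 162000 (certain)
Overall = 0.5 × 123200 + 0.25 × 104250 + 0.25 × 162000 = 61600 + 26062.5 + 40500 = 128162.5

$128,162.50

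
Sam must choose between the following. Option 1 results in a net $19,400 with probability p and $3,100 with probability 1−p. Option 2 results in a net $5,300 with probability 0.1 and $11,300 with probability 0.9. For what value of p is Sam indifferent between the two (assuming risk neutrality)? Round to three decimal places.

EV(Option 2) = 0.1 × 5300 + 0.9 × 11300 = 530 + 10170 = 10700
p·19400 + (1−p)·3100 = 10700
16300p + 3100 = 10700
p = (10700 − 3100) / 16300

p = 0.466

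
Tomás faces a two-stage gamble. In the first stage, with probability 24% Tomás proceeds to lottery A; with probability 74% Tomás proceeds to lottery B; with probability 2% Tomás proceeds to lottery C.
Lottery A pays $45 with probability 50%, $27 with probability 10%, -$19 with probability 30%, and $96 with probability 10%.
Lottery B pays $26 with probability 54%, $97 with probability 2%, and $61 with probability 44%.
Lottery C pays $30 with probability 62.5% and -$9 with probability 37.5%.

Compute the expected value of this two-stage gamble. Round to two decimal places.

EV(A) = 0.5 × 45 + 0.1 × 27 + 0.3 × (-19) + 0.1 × 96 = 22.5 + 2.7 − 5.7 + 9.6 = 29.1
EV(B) = 0.54 × 26 + 0.02 × 97 + 0.44 × 61 = 14.04 + 1.94 + 26.84 = 42.82
EV(C) = 0.625 × 30 + 0.375 × (-9) = 18.75 − 3.375 = 15.375
Overall = 0.24 × 29.1 + 0.74 × 42.82 + 0.02 × 15.375 = 6.984 + 31.6868 + 0.3075 = 38.9783

$38.98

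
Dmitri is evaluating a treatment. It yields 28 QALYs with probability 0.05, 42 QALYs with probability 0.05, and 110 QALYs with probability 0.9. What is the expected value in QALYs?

EV = 0.05 × 28 + 0.05 × 42 + 0.9 × 110 = 1.4 + 2.1 + 99 = 102.5

102.5 QALYs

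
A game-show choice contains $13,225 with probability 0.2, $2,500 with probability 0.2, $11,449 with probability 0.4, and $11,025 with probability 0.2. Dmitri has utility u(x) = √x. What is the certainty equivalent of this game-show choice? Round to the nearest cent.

E[u] = 0.2·√13225 + 0.2·√2500 + 0.4·√11449 + 0.2·√11025 = 0.2·115 + 0.2·50 + 0.4·107 + 0.2·105 = 96.8
CE = (96.8)² = 9370.24

$9,370.24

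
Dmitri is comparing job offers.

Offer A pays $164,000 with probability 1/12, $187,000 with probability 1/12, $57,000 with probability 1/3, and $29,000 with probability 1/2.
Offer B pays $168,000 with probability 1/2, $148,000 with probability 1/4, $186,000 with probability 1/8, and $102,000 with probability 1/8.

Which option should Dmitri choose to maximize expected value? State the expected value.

Offer A = 1/12 × 164000 + 1/12 × 187000 + 1/3 × 57000 + 1/2 × 29000 = 13666.6667 + 15583.3333 + 19000 + 14500 = 62750
Offer B = 1/2 × 168000 + 1/4 × 148000 + 1/8 × 186000 + 1/8 × 102000 = 84000 + 37000 + 23250 + 12750 = 157000

Offer B ($157,000)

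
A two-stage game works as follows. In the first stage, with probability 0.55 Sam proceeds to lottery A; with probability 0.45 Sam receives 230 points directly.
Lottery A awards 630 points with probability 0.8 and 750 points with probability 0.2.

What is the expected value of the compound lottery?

463.2 points

EV(A) = 0.8 × 630 + 0.2 × 750 = 504 + 150 = 654
Branch B: 230 (certain)
Overall = 0.55 × 654 + 0.45 × 230 = 359.7 + 103.5 = 463.2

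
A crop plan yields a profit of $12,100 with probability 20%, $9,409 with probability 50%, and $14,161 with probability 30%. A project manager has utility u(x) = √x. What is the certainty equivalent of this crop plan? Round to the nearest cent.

$11,278.44

E[u] = 0.2·√12100 + 0.5·√9409 + 0.3·√14161 = 0.2·110 + 0.5·97 + 0.3·119 = 106.2
CE = (106.2)² = 11278.44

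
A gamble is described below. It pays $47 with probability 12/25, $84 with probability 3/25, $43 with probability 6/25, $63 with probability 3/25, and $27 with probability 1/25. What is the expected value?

$51.60

EV = 12/25 × 47 + 3/25 × 84 + 6/25 × 43 + 3/25 × 63 + 1/25 × 27 = 22.56 + 10.08 + 10.32 + 7.56 + 1.08 = 51.6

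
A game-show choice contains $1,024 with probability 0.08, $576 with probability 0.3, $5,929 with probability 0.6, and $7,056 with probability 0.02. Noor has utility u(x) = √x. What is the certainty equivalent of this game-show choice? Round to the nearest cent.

$3,322.37

E[u] = 0.08·√1024 + 0.3·√576 + 0.6·√5929 + 0.02·√7056 = 0.08·32 + 0.3·24 + 0.6·77 + 0.02·84 = 57.64
CE = (57.64)² = 3322.3696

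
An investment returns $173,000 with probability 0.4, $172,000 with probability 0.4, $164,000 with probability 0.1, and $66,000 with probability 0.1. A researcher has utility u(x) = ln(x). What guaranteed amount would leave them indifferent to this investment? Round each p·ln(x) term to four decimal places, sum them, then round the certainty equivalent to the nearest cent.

$155,904.67

E[u] = 0.4·ln(173000) + 0.4·ln(172000) + 0.1·ln(164000) + 0.1·ln(66000) = 4.8244 + 4.8221 + 1.2008 + 1.1097 = 11.9570
CE = e^11.9570 ≈ 155904.67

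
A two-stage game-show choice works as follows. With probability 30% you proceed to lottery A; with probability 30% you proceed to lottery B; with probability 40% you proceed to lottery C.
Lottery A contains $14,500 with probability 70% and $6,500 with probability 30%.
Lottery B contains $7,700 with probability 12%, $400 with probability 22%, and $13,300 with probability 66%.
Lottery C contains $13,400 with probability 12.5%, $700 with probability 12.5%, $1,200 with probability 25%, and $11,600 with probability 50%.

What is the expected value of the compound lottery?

$9,712

EV(A) = 0.7 × 14500 + 0.3 × 6500 = 10150 + 1950 = 12100
EV(B) = 0.12 × 7700 + 0.22 × 400 + 0.66 × 13300 = 924 + 88 + 8778 = 9790
EV(C) = 0.125 × 13400 + 0.125 × 700 + 0.25 × 1200 + 0.5 × 11600 = 1675 + 87.5 + 300 + 5800 = 7862.5
Overall = 0.3 × 12100 + 0.3 × 9790 + 0.4 × 7862.5 = 3630 + 2937 + 3145 = 9712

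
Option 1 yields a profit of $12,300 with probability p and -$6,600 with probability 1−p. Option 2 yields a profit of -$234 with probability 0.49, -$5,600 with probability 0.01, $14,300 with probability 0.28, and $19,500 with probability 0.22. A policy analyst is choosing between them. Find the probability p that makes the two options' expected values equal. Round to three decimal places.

EV(Option 2) = 0.49 × (-234) + 0.01 × (-5600) + 0.28 × 14300 + 0.22 × 19500 = -114.66 − 56 + 4004 + 4290 = 8123.34
p·12300 + (1−p)·(-6600) = 8123.34
18900p − 6600 = 8123.34
p = (8123.34 + 6600) / 18900

p = 0.779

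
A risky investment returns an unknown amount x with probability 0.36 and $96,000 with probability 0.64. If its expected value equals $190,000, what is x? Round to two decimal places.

0.36·x + 0.64·96000 = 190000
0.36·x = 190000 − 61440 = 128560
x = 128560 / 0.36 = 357111.1111

x = $357,111.11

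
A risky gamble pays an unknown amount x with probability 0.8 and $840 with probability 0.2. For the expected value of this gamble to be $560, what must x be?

x = $490

0.8·x + 0.2·840 = 560
0.8·x = 560 − 168 = 392
x = 392 / 0.8 = 490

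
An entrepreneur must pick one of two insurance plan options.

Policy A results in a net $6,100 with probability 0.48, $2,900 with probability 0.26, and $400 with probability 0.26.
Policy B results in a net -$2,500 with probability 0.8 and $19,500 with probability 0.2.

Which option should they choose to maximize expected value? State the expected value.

Policy A = 0.48 × 6100 + 0.26 × 2900 + 0.26 × 400 = 2928 + 754 + 104 = 3786
Policy B = 0.8 × (-2500) + 0.2 × 19500 = -2000 + 3900 = 1900

Policy A ($3,786)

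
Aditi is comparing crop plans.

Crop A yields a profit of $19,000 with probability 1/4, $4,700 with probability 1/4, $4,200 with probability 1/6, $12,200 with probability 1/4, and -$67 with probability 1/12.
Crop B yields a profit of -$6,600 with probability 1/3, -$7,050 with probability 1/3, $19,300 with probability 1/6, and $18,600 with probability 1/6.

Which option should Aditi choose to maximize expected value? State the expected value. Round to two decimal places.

Crop A ($9,669.42)

Crop A = 1/4 × 19000 + 1/4 × 4700 + 1/6 × 4200 + 1/4 × 12200 + 1/12 × (-67) = 4750 + 1175 + 700 + 3050 − 5.5833 = 9669.4167
Crop B = 1/3 × (-6600) + 1/3 × (-7050) + 1/6 × 19300 + 1/6 × 18600 = -2200 − 2350 + 3216.6667 + 3100 = 1766.6667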